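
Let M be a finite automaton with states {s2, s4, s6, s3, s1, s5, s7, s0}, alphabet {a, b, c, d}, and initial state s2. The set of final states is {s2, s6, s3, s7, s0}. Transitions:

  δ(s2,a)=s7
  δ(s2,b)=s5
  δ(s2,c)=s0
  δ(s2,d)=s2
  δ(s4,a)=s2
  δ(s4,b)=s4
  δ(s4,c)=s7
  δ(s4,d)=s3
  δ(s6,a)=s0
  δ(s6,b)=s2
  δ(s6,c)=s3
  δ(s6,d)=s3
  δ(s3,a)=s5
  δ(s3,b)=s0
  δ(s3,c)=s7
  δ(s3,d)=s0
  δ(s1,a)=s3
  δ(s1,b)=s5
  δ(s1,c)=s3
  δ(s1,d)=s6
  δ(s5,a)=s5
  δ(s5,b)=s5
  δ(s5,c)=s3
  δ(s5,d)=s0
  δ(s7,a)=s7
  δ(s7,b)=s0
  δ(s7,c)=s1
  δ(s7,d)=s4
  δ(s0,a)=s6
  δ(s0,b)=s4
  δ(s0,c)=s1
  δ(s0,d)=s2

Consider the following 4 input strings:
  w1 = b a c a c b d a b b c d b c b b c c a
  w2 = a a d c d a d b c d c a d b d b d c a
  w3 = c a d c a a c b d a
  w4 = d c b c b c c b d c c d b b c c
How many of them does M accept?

4

w1:
  start at s2
  read 'b': s2 → s5
  read 'a': s5 → s5
  read 'c': s5 → s3
  read 'a': s3 → s5
  read 'c': s5 → s3
  read 'b': s3 → s0
  read 'd': s0 → s2
  read 'a': s2 → s7
  read 'b': s7 → s0
  read 'b': s0 → s4
  read 'c': s4 → s7
  read 'd': s7 → s4
  read 'b': s4 → s4
  read 'c': s4 → s7
  read 'b': s7 → s0
  read 'b': s0 → s4
  read 'c': s4 → s7
  read 'c': s7 → s1
  read 'a': s1 → s3
  end s3, accepted
w2:
  start at s2
  read 'a': s2 → s7
  read 'a': s7 → s7
  read 'd': s7 → s4
  read 'c': s4 → s7
  read 'd': s7 → s4
  read 'a': s4 → s2
  read 'd': s2 → s2
  read 'b': s2 → s5
  read 'c': s5 → s3
  read 'd': s3 → s0
  read 'c': s0 → s1
  read 'a': s1 → s3
  read 'd': s3 → s0
  read 'b': s0 → s4
  read 'd': s4 → s3
  read 'b': s3 → s0
  read 'd': s0 → s2
  read 'c': s2 → s0
  read 'a': s0 → s6
  end s6, accepted
w3:
  start at s2
  read 'c': s2 → s0
  read 'a': s0 → s6
  read 'd': s6 → s3
  read 'c': s3 → s7
  read 'a': s7 → s7
  read 'a': s7 → s7
  read 'c': s7 → s1
  read 'b': s1 → s5
  read 'd': s5 → s0
  read 'a': s0 → s6
  end s6, accepted
w4:
  start at s2
  read 'd': s2 → s2
  read 'c': s2 → s0
  read 'b': s0 → s4
  read 'c': s4 → s7
  read 'b': s7 → s0
  read 'c': s0 → s1
  read 'c': s1 → s3
  read 'b': s3 → s0
  read 'd': s0 → s2
  read 'c': s2 → s0
  read 'c': s0 → s1
  read 'd': s1 → s6
  read 'b': s6 → s2
  read 'b': s2 → s5
  read 'c': s5 → s3
  read 'c': s3 → s7
  end s7, accepted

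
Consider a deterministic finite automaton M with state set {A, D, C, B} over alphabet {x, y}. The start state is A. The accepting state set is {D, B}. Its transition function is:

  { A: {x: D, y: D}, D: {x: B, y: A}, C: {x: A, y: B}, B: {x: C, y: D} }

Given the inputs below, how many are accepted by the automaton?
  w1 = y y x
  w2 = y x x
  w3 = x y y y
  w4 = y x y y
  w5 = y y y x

2

w1: A → D → A → D  → end D, accepted
w2: A → D → B → C  → end C, rejected
w3: A → D → A → D → A  → end A, rejected
w4: A → D → B → D → A  → end A, rejected
w5: A → D → A → D → B  → end B, accepted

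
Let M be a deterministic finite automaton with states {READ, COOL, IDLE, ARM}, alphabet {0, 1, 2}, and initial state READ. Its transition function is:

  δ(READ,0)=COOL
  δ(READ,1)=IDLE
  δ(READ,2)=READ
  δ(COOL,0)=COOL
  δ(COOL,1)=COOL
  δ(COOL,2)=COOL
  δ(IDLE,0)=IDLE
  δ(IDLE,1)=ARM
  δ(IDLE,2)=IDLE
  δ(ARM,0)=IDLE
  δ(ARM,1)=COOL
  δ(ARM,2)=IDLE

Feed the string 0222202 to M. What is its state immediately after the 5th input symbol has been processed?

READ → COOL → COOL → COOL → COOL → COOL
After 5 symbols: COOL.

COOL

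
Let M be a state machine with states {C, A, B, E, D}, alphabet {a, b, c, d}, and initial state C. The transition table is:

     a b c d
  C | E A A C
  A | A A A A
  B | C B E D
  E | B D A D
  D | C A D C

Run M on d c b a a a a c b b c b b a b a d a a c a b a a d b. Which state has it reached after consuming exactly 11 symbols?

A

C → C → A → A → A → A → A → A → A → A → A → A
After 11 symbols: A.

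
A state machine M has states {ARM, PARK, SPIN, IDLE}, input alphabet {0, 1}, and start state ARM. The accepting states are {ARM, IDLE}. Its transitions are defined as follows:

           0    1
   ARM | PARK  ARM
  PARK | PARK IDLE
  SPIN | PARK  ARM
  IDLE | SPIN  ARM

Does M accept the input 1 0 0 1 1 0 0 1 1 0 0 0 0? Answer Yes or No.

No

start at ARM
read '1': ARM → ARM
read '0': ARM → PARK
read '0': PARK → PARK
read '1': PARK → IDLE
read '1': IDLE → ARM
read '0': ARM → PARK
read '0': PARK → PARK
read '1': PARK → IDLE
read '1': IDLE → ARM
read '0': ARM → PARK
read '0': PARK → PARK
read '0': PARK → PARK
read '0': PARK → PARK
End state PARK is not accepting.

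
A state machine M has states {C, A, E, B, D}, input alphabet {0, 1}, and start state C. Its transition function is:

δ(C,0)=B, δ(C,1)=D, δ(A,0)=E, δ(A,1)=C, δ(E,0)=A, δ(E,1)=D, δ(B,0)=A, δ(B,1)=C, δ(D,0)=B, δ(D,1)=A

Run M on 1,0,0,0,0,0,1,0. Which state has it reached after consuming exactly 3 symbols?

A

C → D → B → A
After 3 symbols: A.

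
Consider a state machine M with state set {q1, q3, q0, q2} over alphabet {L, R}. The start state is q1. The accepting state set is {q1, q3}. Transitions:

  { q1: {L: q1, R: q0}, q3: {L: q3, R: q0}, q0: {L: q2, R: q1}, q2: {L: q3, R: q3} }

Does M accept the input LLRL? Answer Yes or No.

Trace: q1 -L-> q1 -L-> q1 -R-> q0 -L-> q2
End state q2 is not accepting.

No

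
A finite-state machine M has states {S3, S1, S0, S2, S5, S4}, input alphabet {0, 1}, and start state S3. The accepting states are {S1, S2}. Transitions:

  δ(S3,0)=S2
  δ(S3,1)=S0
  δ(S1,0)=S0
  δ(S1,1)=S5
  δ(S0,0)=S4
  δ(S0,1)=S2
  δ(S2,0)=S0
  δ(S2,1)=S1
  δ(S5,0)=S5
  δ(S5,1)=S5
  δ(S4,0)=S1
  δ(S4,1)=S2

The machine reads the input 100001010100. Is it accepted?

start at S3
read '1': S3 → S0
read '0': S0 → S4
read '0': S4 → S1
read '0': S1 → S0
read '0': S0 → S4
read '1': S4 → S2
read '0': S2 → S0
read '1': S0 → S2
read '0': S2 → S0
read '1': S0 → S2
read '0': S2 → S0
read '0': S0 → S4
End state S4 is not accepting.

No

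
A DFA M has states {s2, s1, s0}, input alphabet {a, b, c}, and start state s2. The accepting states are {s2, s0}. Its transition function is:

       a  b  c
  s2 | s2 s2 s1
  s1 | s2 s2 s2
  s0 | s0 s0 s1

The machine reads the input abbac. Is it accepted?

start at s2
read 'a': s2 → s2
read 'b': s2 → s2
read 'b': s2 → s2
read 'a': s2 → s2
read 'c': s2 → s1
End state s1 is not accepting.

No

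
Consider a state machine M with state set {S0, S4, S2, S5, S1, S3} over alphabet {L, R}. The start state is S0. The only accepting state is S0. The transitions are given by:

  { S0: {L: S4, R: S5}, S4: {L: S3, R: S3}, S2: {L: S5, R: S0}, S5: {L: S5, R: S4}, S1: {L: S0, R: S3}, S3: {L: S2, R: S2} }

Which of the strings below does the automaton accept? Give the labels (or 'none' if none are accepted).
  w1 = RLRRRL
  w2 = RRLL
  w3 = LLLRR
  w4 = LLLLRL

none

w1: S0 → S5 → S5 → S4 → S3 → S2 → S5  → end S5, rejected
w2: S0 → S5 → S4 → S3 → S2  → end S2, rejected
w3: S0 → S4 → S3 → S2 → S0 → S5  → end S5, rejected
w4: S0 → S4 → S3 → S2 → S5 → S4 → S3  → end S3, rejected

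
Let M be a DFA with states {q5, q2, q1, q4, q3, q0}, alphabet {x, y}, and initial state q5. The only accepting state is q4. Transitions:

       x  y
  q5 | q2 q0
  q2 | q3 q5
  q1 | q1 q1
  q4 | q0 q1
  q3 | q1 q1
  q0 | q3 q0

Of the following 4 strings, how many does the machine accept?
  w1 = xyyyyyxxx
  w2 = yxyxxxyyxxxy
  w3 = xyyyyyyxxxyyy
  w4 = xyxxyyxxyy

w1:
  start at q5
  read 'x': q5 → q2
  read 'y': q2 → q5
  read 'y': q5 → q0
  read 'y': q0 → q0
  read 'y': q0 → q0
  read 'y': q0 → q0
  read 'x': q0 → q3
  read 'x': q3 → q1
  read 'x': q1 → q1
  end q1, rejected
w2:
  start at q5
  read 'y': q5 → q0
  read 'x': q0 → q3
  read 'y': q3 → q1
  read 'x': q1 → q1
  read 'x': q1 → q1
  read 'x': q1 → q1
  read 'y': q1 → q1
  read 'y': q1 → q1
  read 'x': q1 → q1
  read 'x': q1 → q1
  read 'x': q1 → q1
  read 'y': q1 → q1
  end q1, rejected
w3:
  start at q5
  read 'x': q5 → q2
  read 'y': q2 → q5
  read 'y': q5 → q0
  read 'y': q0 → q0
  read 'y': q0 → q0
  read 'y': q0 → q0
  read 'y': q0 → q0
  read 'x': q0 → q3
  read 'x': q3 → q1
  read 'x': q1 → q1
  read 'y': q1 → q1
  read 'y': q1 → q1
  read 'y': q1 → q1
  end q1, rejected
w4:
  start at q5
  read 'x': q5 → q2
  read 'y': q2 → q5
  read 'x': q5 → q2
  read 'x': q2 → q3
  read 'y': q3 → q1
  read 'y': q1 → q1
  read 'x': q1 → q1
  read 'x': q1 → q1
  read 'y': q1 → q1
  read 'y': q1 → q1
  end q1, rejected

0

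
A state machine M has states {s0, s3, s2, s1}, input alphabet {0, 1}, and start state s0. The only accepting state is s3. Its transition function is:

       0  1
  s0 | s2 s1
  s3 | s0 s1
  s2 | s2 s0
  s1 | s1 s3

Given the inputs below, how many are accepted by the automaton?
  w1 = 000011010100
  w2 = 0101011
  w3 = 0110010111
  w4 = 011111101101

w1:
  start at s0
  read '0': s0 → s2
  read '0': s2 → s2
  read '0': s2 → s2
  read '0': s2 → s2
  read '1': s2 → s0
  read '1': s0 → s1
  read '0': s1 → s1
  read '1': s1 → s3
  read '0': s3 → s0
  read '1': s0 → s1
  read '0': s1 → s1
  read '0': s1 → s1
  end s1, rejected
w2:
  start at s0
  read '0': s0 → s2
  read '1': s2 → s0
  read '0': s0 → s2
  read '1': s2 → s0
  read '0': s0 → s2
  read '1': s2 → s0
  read '1': s0 → s1
  end s1, rejected
w3:
  start at s0
  read '0': s0 → s2
  read '1': s2 → s0
  read '1': s0 → s1
  read '0': s1 → s1
  read '0': s1 → s1
  read '1': s1 → s3
  read '0': s3 → s0
  read '1': s0 → s1
  read '1': s1 → s3
  read '1': s3 → s1
  end s1, rejected
w4:
  start at s0
  read '0': s0 → s2
  read '1': s2 → s0
  read '1': s0 → s1
  read '1': s1 → s3
  read '1': s3 → s1
  read '1': s1 → s3
  read '1': s3 → s1
  read '0': s1 → s1
  read '1': s1 → s3
  read '1': s3 → s1
  read '0': s1 → s1
  read '1': s1 → s3
  end s3, accepted

1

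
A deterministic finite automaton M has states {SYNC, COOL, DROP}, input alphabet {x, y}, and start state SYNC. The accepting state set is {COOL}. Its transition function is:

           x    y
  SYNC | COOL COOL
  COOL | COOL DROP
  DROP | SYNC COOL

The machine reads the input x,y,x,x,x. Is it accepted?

Trace: SYNC -x-> COOL -y-> DROP -x-> SYNC -x-> COOL -x-> COOL
End state COOL is accepting.

Yes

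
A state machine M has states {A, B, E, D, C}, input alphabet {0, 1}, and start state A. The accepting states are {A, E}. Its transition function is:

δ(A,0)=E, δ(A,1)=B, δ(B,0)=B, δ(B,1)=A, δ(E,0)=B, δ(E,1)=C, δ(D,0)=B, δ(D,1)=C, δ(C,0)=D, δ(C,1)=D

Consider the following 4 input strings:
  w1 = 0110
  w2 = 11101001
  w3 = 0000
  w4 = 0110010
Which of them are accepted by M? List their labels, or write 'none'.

w1: A → E → C → D → B  → end B, rejected
w2: A → B → A → B → B → A → E → B → A  → end A, accepted
w3: A → E → B → B → B  → end B, rejected
w4: A → E → C → D → B → B → A → E  → end E, accepted

w2, w4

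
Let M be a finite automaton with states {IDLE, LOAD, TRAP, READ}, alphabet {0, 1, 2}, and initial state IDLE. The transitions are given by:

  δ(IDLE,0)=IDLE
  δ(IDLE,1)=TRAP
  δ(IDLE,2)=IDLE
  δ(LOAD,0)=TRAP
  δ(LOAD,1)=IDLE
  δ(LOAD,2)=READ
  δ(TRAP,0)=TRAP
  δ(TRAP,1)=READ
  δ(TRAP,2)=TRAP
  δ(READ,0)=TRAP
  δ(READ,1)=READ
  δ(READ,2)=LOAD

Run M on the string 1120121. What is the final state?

IDLE

Trace: IDLE -1-> TRAP -1-> READ -2-> LOAD -0-> TRAP -1-> READ -2-> LOAD -1-> IDLE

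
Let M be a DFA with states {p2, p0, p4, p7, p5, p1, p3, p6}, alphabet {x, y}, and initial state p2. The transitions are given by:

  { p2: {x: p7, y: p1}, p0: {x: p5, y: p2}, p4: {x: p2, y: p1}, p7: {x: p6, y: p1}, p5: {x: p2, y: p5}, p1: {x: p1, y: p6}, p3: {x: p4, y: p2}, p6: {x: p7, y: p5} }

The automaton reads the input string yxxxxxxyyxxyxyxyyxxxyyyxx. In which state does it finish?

Trace: p2 -y-> p1 -x-> p1 -x-> p1 -x-> p1 -x-> p1 -x-> p1 -x-> p1 -y-> p6 -y-> p5 -x-> p2 -x-> p7 -y-> p1 -x-> p1 -y-> p6 -x-> p7 -y-> p1 -y-> p6 -x-> p7 -x-> p6 -x-> p7 -y-> p1 -y-> p6 -y-> p5 -x-> p2 -x-> p7

p7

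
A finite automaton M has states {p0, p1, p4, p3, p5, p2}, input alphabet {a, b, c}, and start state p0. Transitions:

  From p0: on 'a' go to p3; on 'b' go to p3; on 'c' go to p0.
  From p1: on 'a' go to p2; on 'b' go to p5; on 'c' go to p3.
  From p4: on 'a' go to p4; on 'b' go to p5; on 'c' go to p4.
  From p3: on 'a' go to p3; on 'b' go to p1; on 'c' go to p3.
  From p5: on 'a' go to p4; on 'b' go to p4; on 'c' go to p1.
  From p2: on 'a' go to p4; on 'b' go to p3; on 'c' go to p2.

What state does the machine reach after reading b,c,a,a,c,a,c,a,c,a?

p3

start at p0
read 'b': p0 → p3
read 'c': p3 → p3
read 'a': p3 → p3
read 'a': p3 → p3
read 'c': p3 → p3
read 'a': p3 → p3
read 'c': p3 → p3
read 'a': p3 → p3
read 'c': p3 → p3
read 'a': p3 → p3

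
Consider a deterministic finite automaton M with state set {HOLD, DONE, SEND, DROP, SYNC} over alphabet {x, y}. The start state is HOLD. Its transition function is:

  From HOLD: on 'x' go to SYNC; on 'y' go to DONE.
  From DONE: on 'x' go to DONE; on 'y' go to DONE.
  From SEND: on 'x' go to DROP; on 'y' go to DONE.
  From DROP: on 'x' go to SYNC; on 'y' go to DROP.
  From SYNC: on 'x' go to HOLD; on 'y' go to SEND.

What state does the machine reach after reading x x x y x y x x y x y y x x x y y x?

DONE

Trace: HOLD -x-> SYNC -x-> HOLD -x-> SYNC -y-> SEND -x-> DROP -y-> DROP -x-> SYNC -x-> HOLD -y-> DONE -x-> DONE -y-> DONE -y-> DONE -x-> DONE -x-> DONE -x-> DONE -y-> DONE -y-> DONE -x-> DONE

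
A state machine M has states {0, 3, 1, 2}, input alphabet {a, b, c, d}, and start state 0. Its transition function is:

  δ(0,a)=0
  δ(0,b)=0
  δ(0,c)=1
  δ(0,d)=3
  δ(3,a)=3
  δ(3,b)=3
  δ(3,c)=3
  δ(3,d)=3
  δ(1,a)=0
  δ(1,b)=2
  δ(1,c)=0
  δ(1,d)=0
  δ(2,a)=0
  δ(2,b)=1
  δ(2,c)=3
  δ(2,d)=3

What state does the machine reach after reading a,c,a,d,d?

Trace: 0 -a-> 0 -c-> 1 -a-> 0 -d-> 3 -d-> 3

3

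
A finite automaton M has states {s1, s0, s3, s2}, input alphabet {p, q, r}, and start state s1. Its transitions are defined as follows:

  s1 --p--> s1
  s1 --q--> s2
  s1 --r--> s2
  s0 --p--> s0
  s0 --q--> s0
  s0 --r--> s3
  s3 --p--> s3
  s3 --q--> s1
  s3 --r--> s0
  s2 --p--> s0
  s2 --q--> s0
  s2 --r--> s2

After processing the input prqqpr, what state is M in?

s1 → s1 → s2 → s0 → s0 → s0 → s3

s3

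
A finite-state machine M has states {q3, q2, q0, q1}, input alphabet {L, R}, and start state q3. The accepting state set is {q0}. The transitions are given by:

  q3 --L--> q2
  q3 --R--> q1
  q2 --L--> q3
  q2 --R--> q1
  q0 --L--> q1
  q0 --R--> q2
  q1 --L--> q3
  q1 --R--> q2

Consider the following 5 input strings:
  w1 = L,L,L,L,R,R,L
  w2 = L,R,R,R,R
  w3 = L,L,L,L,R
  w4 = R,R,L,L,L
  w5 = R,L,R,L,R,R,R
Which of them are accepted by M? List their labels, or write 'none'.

w1:
  start at q3
  read 'L': q3 → q2
  read 'L': q2 → q3
  read 'L': q3 → q2
  read 'L': q2 → q3
  read 'R': q3 → q1
  read 'R': q1 → q2
  read 'L': q2 → q3
  end q3, rejected
w2:
  start at q3
  read 'L': q3 → q2
  read 'R': q2 → q1
  read 'R': q1 → q2
  read 'R': q2 → q1
  read 'R': q1 → q2
  end q2, rejected
w3:
  start at q3
  read 'L': q3 → q2
  read 'L': q2 → q3
  read 'L': q3 → q2
  read 'L': q2 → q3
  read 'R': q3 → q1
  end q1, rejected
w4:
  start at q3
  read 'R': q3 → q1
  read 'R': q1 → q2
  read 'L': q2 → q3
  read 'L': q3 → q2
  read 'L': q2 → q3
  end q3, rejected
w5:
  start at q3
  read 'R': q3 → q1
  read 'L': q1 → q3
  read 'R': q3 → q1
  read 'L': q1 → q3
  read 'R': q3 → q1
  read 'R': q1 → q2
  read 'R': q2 → q1
  end q1, rejected

none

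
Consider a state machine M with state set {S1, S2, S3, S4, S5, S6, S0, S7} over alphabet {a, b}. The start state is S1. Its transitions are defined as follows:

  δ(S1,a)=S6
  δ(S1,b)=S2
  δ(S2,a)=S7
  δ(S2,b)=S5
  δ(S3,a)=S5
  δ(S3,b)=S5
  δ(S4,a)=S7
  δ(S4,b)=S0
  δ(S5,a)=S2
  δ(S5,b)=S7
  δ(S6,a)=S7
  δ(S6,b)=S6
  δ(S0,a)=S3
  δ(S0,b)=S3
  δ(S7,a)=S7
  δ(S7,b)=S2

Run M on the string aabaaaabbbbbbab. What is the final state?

S2

Trace: S1 -a-> S6 -a-> S7 -b-> S2 -a-> S7 -a-> S7 -a-> S7 -a-> S7 -b-> S2 -b-> S5 -b-> S7 -b-> S2 -b-> S5 -b-> S7 -a-> S7 -b-> S2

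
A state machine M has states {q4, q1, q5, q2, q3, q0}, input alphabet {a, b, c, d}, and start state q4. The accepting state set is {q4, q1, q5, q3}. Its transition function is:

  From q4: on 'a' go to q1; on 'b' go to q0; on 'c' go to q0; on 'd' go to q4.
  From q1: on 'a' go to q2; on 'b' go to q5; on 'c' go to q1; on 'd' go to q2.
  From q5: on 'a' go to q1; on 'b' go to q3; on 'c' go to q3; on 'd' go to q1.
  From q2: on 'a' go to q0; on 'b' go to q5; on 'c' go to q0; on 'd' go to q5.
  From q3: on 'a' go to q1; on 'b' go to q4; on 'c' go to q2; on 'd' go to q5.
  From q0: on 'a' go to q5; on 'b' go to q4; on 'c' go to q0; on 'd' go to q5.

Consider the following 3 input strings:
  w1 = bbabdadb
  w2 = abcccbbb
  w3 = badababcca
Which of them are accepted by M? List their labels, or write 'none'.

w1: q4 → q0 → q4 → q1 → q5 → q1 → q2 → q5 → q3  → end q3, accepted
w2: q4 → q1 → q5 → q3 → q2 → q0 → q4 → q0 → q4  → end q4, accepted
w3: q4 → q0 → q5 → q1 → q2 → q5 → q1 → q5 → q3 → q2 → q0  → end q0, rejected

w1, w2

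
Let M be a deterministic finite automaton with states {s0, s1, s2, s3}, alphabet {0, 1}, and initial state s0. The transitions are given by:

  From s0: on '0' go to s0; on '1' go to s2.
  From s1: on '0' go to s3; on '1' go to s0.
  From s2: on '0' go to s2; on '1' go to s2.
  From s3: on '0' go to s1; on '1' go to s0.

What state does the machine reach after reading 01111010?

Trace: s0 -0-> s0 -1-> s2 -1-> s2 -1-> s2 -1-> s2 -0-> s2 -1-> s2 -0-> s2

s2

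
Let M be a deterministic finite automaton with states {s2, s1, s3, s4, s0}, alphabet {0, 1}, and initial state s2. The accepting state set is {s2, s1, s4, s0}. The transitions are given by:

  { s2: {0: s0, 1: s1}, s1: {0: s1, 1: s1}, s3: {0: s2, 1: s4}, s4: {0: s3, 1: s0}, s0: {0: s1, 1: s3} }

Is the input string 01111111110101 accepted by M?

start at s2
read '0': s2 → s0
read '1': s0 → s3
read '1': s3 → s4
read '1': s4 → s0
read '1': s0 → s3
read '1': s3 → s4
read '1': s4 → s0
read '1': s0 → s3
read '1': s3 → s4
read '1': s4 → s0
read '0': s0 → s1
read '1': s1 → s1
read '0': s1 → s1
read '1': s1 → s1
End state s1 is accepting.

Yes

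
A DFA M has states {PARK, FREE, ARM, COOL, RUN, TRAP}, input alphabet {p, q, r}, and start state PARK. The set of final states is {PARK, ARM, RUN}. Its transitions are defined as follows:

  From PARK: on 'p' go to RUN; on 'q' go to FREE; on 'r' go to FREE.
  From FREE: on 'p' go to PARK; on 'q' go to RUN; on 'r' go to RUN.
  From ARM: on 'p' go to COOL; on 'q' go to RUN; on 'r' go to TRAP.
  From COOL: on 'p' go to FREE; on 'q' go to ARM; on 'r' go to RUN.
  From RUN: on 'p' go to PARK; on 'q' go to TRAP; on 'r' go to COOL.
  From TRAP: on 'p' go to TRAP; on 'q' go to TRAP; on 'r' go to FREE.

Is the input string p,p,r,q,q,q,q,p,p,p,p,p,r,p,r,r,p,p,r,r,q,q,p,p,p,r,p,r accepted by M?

Trace: PARK -p-> RUN -p-> PARK -r-> FREE -q-> RUN -q-> TRAP -q-> TRAP -q-> TRAP -p-> TRAP -p-> TRAP -p-> TRAP -p-> TRAP -p-> TRAP -r-> FREE -p-> PARK -r-> FREE -r-> RUN -p-> PARK -p-> RUN -r-> COOL -r-> RUN -q-> TRAP -q-> TRAP -p-> TRAP -p-> TRAP -p-> TRAP -r-> FREE -p-> PARK -r-> FREE
End state FREE is not accepting.

No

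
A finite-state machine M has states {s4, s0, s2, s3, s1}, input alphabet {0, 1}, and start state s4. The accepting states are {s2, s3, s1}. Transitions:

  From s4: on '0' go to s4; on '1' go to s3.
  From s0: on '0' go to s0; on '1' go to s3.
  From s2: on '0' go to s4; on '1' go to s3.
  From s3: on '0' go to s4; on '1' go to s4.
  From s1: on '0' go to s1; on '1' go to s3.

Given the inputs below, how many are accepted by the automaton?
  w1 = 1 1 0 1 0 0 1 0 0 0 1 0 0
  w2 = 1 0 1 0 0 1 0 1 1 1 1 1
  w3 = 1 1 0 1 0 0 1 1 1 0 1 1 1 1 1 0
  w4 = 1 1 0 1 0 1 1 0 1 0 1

w1: s4 → s3 → s4 → s4 → s3 → s4 → s4 → s3 → s4 → s4 → s4 → s3 → s4 → s4  → end s4, rejected
w2: s4 → s3 → s4 → s3 → s4 → s4 → s3 → s4 → s3 → s4 → s3 → s4 → s3  → end s3, accepted
w3: s4 → s3 → s4 → s4 → s3 → s4 → s4 → s3 → s4 → s3 → s4 → s3 → s4 → s3 → s4 → s3 → s4  → end s4, rejected
w4: s4 → s3 → s4 → s4 → s3 → s4 → s3 → s4 → s4 → s3 → s4 → s3  → end s3, accepted

2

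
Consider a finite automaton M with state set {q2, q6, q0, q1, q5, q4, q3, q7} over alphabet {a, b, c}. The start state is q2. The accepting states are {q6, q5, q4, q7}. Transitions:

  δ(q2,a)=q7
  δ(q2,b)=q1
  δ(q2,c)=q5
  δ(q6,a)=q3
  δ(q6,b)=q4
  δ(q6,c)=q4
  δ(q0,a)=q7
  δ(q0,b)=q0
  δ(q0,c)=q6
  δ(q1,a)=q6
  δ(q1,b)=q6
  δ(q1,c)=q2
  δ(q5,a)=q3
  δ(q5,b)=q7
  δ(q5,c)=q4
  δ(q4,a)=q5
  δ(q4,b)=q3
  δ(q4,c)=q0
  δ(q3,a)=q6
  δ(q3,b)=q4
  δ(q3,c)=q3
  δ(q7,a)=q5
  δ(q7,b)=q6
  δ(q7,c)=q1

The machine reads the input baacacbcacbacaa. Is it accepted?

No

start at q2
read 'b': q2 → q1
read 'a': q1 → q6
read 'a': q6 → q3
read 'c': q3 → q3
read 'a': q3 → q6
read 'c': q6 → q4
read 'b': q4 → q3
read 'c': q3 → q3
read 'a': q3 → q6
read 'c': q6 → q4
read 'b': q4 → q3
read 'a': q3 → q6
read 'c': q6 → q4
read 'a': q4 → q5
read 'a': q5 → q3
End state q3 is not accepting.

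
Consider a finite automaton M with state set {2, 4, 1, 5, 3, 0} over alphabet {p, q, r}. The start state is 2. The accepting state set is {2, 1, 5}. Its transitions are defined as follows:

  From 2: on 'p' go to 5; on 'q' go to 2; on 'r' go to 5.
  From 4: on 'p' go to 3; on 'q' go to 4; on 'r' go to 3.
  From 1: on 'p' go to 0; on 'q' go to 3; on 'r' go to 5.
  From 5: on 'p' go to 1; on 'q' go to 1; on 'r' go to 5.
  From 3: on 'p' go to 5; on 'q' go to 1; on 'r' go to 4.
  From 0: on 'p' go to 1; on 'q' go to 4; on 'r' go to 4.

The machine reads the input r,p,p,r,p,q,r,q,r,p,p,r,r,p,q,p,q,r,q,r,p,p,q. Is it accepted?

No

2 → 5 → 1 → 0 → 4 → 3 → 1 → 5 → 1 → 5 → 1 → 0 → 4 → 3 → 5 → 1 → 0 → 4 → 3 → 1 → 5 → 1 → 0 → 4
End state 4 is not accepting.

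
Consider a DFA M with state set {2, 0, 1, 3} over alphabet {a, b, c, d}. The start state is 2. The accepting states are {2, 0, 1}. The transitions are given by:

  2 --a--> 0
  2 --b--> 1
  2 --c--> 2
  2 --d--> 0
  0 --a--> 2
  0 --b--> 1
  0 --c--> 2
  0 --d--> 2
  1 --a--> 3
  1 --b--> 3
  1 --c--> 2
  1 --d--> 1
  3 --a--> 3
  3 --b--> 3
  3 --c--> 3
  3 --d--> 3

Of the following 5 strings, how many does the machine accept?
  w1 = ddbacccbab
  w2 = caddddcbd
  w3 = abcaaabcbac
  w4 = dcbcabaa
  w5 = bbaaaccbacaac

1

w1: 2 → 0 → 2 → 1 → 3 → 3 → 3 → 3 → 3 → 3 → 3  → end 3, rejected
w2: 2 → 2 → 0 → 2 → 0 → 2 → 0 → 2 → 1 → 1  → end 1, accepted
w3: 2 → 0 → 1 → 2 → 0 → 2 → 0 → 1 → 2 → 1 → 3 → 3  → end 3, rejected
w4: 2 → 0 → 2 → 1 → 2 → 0 → 1 → 3 → 3  → end 3, rejected
w5: 2 → 1 → 3 → 3 → 3 → 3 → 3 → 3 → 3 → 3 → 3 → 3 → 3 → 3  → end 3, rejected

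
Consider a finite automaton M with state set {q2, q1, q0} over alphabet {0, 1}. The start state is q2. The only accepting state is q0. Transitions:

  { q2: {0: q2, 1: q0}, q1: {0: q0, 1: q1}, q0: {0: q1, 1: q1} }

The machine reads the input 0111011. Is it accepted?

No

start at q2
read '0': q2 → q2
read '1': q2 → q0
read '1': q0 → q1
read '1': q1 → q1
read '0': q1 → q0
read '1': q0 → q1
read '1': q1 → q1
End state q1 is not accepting.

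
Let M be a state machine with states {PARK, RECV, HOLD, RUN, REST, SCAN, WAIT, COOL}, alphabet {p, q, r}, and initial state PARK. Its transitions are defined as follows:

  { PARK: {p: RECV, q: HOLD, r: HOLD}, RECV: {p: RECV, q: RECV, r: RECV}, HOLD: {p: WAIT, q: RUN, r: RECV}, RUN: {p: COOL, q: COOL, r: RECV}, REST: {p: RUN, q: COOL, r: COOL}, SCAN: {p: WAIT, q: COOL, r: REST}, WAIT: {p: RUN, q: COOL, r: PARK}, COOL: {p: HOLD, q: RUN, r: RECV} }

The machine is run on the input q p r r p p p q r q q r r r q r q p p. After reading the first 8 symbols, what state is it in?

Trace: PARK -q-> HOLD -p-> WAIT -r-> PARK -r-> HOLD -p-> WAIT -p-> RUN -p-> COOL -q-> RUN
After 8 symbols: RUN.

RUN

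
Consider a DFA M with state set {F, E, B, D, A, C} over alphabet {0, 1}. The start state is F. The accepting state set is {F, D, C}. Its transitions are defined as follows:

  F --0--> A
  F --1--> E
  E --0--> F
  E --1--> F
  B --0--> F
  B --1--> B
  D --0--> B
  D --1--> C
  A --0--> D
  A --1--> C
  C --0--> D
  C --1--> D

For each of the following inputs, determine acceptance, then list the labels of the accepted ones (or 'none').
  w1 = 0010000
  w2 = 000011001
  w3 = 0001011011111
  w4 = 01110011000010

w2, w3, w4

w1: F → A → D → C → D → B → F → A  → end A, rejected
w2: F → A → D → B → F → E → F → A → D → C  → end C, accepted
w3: F → A → D → B → B → F → E → F → A → C → D → C → D → C  → end C, accepted
w4: F → A → C → D → C → D → B → B → B → F → A → D → B → B → F  → end F, accepted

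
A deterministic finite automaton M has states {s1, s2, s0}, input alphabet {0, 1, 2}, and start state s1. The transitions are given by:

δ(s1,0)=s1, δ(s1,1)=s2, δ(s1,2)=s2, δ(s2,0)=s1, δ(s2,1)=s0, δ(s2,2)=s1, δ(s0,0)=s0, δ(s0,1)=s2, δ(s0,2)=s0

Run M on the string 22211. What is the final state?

Trace: s1 -2-> s2 -2-> s1 -2-> s2 -1-> s0 -1-> s2

s2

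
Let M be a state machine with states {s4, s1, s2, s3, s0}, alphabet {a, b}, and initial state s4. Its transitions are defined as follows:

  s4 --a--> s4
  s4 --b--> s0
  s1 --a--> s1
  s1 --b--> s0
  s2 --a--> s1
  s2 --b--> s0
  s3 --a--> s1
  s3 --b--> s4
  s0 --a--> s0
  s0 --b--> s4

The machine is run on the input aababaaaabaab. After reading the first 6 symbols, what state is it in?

start at s4
read 'a': s4 → s4
read 'a': s4 → s4
read 'b': s4 → s0
read 'a': s0 → s0
read 'b': s0 → s4
read 'a': s4 → s4
After 6 symbols: s4.

s4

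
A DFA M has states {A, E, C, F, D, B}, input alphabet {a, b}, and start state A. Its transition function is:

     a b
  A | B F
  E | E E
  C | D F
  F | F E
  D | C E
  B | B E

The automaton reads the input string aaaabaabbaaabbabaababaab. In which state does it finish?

Trace: A -a-> B -a-> B -a-> B -a-> B -b-> E -a-> E -a-> E -b-> E -b-> E -a-> E -a-> E -a-> E -b-> E -b-> E -a-> E -b-> E -a-> E -a-> E -b-> E -a-> E -b-> E -a-> E -a-> E -b-> E

E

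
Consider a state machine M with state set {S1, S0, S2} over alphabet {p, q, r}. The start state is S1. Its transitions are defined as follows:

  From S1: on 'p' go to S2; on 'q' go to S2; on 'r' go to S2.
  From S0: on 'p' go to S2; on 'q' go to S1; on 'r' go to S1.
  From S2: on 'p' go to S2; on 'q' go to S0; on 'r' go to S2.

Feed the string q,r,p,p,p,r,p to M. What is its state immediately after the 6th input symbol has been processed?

S2

Trace: S1 -q-> S2 -r-> S2 -p-> S2 -p-> S2 -p-> S2 -r-> S2
After 6 symbols: S2.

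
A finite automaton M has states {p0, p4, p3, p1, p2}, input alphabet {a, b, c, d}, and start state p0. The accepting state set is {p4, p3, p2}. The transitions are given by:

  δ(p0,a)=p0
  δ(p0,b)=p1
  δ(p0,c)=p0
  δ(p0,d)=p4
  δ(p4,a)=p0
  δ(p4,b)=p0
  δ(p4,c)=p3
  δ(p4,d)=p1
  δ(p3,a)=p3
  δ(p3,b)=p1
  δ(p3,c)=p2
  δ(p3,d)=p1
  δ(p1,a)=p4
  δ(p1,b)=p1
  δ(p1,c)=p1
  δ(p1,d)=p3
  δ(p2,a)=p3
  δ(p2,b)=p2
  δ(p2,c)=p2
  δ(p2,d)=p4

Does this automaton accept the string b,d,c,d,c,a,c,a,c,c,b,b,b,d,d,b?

No

p0 → p1 → p3 → p2 → p4 → p3 → p3 → p2 → p3 → p2 → p2 → p2 → p2 → p2 → p4 → p1 → p1
End state p1 is not accepting.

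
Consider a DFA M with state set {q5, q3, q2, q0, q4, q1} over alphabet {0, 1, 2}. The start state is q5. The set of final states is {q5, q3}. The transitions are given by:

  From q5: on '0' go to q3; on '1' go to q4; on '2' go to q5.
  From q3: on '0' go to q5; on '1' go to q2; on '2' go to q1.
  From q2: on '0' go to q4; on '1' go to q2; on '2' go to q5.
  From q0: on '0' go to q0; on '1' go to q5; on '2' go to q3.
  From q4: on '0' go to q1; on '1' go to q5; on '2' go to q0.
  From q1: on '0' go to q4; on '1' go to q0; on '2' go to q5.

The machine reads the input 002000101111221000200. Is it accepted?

No

Trace: q5 -0-> q3 -0-> q5 -2-> q5 -0-> q3 -0-> q5 -0-> q3 -1-> q2 -0-> q4 -1-> q5 -1-> q4 -1-> q5 -1-> q4 -2-> q0 -2-> q3 -1-> q2 -0-> q4 -0-> q1 -0-> q4 -2-> q0 -0-> q0 -0-> q0
End state q0 is not accepting.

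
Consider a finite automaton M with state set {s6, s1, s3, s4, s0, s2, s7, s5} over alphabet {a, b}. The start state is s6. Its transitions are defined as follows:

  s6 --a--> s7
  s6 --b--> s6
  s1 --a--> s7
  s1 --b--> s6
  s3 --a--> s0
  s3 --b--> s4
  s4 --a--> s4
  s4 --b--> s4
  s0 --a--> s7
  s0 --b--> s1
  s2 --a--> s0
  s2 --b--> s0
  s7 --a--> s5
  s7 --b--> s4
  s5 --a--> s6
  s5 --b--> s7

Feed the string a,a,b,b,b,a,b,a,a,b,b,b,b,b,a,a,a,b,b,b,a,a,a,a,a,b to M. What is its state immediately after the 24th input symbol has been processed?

start at s6
read 'a': s6 → s7
read 'a': s7 → s5
read 'b': s5 → s7
read 'b': s7 → s4
read 'b': s4 → s4
read 'a': s4 → s4
read 'b': s4 → s4
read 'a': s4 → s4
read 'a': s4 → s4
read 'b': s4 → s4
read 'b': s4 → s4
read 'b': s4 → s4
read 'b': s4 → s4
read 'b': s4 → s4
read 'a': s4 → s4
read 'a': s4 → s4
read 'a': s4 → s4
read 'b': s4 → s4
read 'b': s4 → s4
read 'b': s4 → s4
read 'a': s4 → s4
read 'a': s4 → s4
read 'a': s4 → s4
read 'a': s4 → s4
After 24 symbols: s4.

s4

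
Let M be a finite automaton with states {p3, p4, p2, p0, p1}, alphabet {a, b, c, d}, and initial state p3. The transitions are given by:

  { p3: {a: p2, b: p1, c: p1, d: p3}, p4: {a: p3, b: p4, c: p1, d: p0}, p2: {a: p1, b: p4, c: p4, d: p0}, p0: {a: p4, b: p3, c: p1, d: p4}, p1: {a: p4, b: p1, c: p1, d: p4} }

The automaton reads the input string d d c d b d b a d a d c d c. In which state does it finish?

p3 → p3 → p3 → p1 → p4 → p4 → p0 → p3 → p2 → p0 → p4 → p0 → p1 → p4 → p1

p1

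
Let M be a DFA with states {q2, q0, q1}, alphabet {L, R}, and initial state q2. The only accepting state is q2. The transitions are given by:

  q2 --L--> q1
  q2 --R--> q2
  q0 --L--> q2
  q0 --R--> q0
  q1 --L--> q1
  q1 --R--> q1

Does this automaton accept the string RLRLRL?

start at q2
read 'R': q2 → q2
read 'L': q2 → q1
read 'R': q1 → q1
read 'L': q1 → q1
read 'R': q1 → q1
read 'L': q1 → q1
End state q1 is not accepting.

No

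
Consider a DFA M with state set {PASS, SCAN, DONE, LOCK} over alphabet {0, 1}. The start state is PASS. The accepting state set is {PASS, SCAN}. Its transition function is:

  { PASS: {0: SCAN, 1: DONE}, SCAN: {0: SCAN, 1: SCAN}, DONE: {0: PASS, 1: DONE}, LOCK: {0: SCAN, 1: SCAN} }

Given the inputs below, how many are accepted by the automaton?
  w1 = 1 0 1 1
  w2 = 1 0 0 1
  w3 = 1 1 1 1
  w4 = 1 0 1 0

2

w1:
  start at PASS
  read '1': PASS → DONE
  read '0': DONE → PASS
  read '1': PASS → DONE
  read '1': DONE → DONE
  end DONE, rejected
w2:
  start at PASS
  read '1': PASS → DONE
  read '0': DONE → PASS
  read '0': PASS → SCAN
  read '1': SCAN → SCAN
  end SCAN, accepted
w3:
  start at PASS
  read '1': PASS → DONE
  read '1': DONE → DONE
  read '1': DONE → DONE
  read '1': DONE → DONE
  end DONE, rejected
w4:
  start at PASS
  read '1': PASS → DONE
  read '0': DONE → PASS
  read '1': PASS → DONE
  read '0': DONE → PASS
  end PASS, accepted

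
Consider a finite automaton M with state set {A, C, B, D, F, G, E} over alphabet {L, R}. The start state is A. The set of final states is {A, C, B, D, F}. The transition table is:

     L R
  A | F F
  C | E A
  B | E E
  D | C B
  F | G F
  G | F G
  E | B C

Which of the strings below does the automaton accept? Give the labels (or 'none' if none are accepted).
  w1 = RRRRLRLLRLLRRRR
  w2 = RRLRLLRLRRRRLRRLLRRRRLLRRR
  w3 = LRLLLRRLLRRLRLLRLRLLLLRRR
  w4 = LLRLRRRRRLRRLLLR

w1: Trace: A -R-> F -R-> F -R-> F -R-> F -L-> G -R-> G -L-> F -L-> G -R-> G -L-> F -L-> G -R-> G -R-> G -R-> G -R-> G  → end G, rejected
w2: Trace: A -R-> F -R-> F -L-> G -R-> G -L-> F -L-> G -R-> G -L-> F -R-> F -R-> F -R-> F -R-> F -L-> G -R-> G -R-> G -L-> F -L-> G -R-> G -R-> G -R-> G -R-> G -L-> F -L-> G -R-> G -R-> G -R-> G  → end G, rejected
w3: Trace: A -L-> F -R-> F -L-> G -L-> F -L-> G -R-> G -R-> G -L-> F -L-> G -R-> G -R-> G -L-> F -R-> F -L-> G -L-> F -R-> F -L-> G -R-> G -L-> F -L-> G -L-> F -L-> G -R-> G -R-> G -R-> G  → end G, rejected
w4: Trace: A -L-> F -L-> G -R-> G -L-> F -R-> F -R-> F -R-> F -R-> F -R-> F -L-> G -R-> G -R-> G -L-> F -L-> G -L-> F -R-> F  → end F, accepted

w4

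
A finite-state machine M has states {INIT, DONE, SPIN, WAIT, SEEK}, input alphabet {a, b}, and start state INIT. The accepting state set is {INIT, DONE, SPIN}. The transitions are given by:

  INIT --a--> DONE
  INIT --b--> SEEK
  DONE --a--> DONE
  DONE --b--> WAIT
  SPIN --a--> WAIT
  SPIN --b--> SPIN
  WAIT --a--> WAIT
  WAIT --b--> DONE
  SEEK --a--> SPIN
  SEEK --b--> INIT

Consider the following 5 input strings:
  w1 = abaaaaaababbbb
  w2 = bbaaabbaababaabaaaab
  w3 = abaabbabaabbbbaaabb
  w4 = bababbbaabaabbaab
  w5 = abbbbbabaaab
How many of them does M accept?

4

w1: Trace: INIT -a-> DONE -b-> WAIT -a-> WAIT -a-> WAIT -a-> WAIT -a-> WAIT -a-> WAIT -a-> WAIT -b-> DONE -a-> DONE -b-> WAIT -b-> DONE -b-> WAIT -b-> DONE  → end DONE, accepted
w2: Trace: INIT -b-> SEEK -b-> INIT -a-> DONE -a-> DONE -a-> DONE -b-> WAIT -b-> DONE -a-> DONE -a-> DONE -b-> WAIT -a-> WAIT -b-> DONE -a-> DONE -a-> DONE -b-> WAIT -a-> WAIT -a-> WAIT -a-> WAIT -a-> WAIT -b-> DONE  → end DONE, accepted
w3: Trace: INIT -a-> DONE -b-> WAIT -a-> WAIT -a-> WAIT -b-> DONE -b-> WAIT -a-> WAIT -b-> DONE -a-> DONE -a-> DONE -b-> WAIT -b-> DONE -b-> WAIT -b-> DONE -a-> DONE -a-> DONE -a-> DONE -b-> WAIT -b-> DONE  → end DONE, accepted
w4: Trace: INIT -b-> SEEK -a-> SPIN -b-> SPIN -a-> WAIT -b-> DONE -b-> WAIT -b-> DONE -a-> DONE -a-> DONE -b-> WAIT -a-> WAIT -a-> WAIT -b-> DONE -b-> WAIT -a-> WAIT -a-> WAIT -b-> DONE  → end DONE, accepted
w5: Trace: INIT -a-> DONE -b-> WAIT -b-> DONE -b-> WAIT -b-> DONE -b-> WAIT -a-> WAIT -b-> DONE -a-> DONE -a-> DONE -a-> DONE -b-> WAIT  → end WAIT, rejected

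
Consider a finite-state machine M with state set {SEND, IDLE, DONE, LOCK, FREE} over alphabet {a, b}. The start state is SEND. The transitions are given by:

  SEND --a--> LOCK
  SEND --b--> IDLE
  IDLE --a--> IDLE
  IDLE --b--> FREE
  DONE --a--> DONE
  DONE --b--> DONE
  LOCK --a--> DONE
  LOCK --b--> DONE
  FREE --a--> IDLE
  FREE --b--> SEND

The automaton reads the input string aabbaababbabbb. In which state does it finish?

DONE

start at SEND
read 'a': SEND → LOCK
read 'a': LOCK → DONE
read 'b': DONE → DONE
read 'b': DONE → DONE
read 'a': DONE → DONE
read 'a': DONE → DONE
read 'b': DONE → DONE
read 'a': DONE → DONE
read 'b': DONE → DONE
read 'b': DONE → DONE
read 'a': DONE → DONE
read 'b': DONE → DONE
read 'b': DONE → DONE
read 'b': DONE → DONE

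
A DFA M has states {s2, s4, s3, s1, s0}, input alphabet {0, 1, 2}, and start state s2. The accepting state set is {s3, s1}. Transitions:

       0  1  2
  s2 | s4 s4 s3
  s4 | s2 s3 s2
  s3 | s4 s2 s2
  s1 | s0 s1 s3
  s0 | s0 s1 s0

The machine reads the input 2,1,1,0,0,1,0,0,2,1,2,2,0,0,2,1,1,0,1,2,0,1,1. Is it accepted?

Trace: s2 -2-> s3 -1-> s2 -1-> s4 -0-> s2 -0-> s4 -1-> s3 -0-> s4 -0-> s2 -2-> s3 -1-> s2 -2-> s3 -2-> s2 -0-> s4 -0-> s2 -2-> s3 -1-> s2 -1-> s4 -0-> s2 -1-> s4 -2-> s2 -0-> s4 -1-> s3 -1-> s2
End state s2 is not accepting.

No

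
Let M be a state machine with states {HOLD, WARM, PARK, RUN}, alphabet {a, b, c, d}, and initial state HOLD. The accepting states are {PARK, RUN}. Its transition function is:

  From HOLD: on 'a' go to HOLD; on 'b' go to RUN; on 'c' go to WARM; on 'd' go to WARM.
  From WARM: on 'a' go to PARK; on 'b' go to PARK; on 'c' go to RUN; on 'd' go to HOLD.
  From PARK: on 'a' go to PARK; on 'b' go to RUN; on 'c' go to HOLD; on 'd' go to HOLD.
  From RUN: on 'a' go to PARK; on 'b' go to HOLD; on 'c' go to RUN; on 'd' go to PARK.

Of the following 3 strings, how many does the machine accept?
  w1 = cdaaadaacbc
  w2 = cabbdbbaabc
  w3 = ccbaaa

2

w1:
  start at HOLD
  read 'c': HOLD → WARM
  read 'd': WARM → HOLD
  read 'a': HOLD → HOLD
  read 'a': HOLD → HOLD
  read 'a': HOLD → HOLD
  read 'd': HOLD → WARM
  read 'a': WARM → PARK
  read 'a': PARK → PARK
  read 'c': PARK → HOLD
  read 'b': HOLD → RUN
  read 'c': RUN → RUN
  end RUN, accepted
w2:
  start at HOLD
  read 'c': HOLD → WARM
  read 'a': WARM → PARK
  read 'b': PARK → RUN
  read 'b': RUN → HOLD
  read 'd': HOLD → WARM
  read 'b': WARM → PARK
  read 'b': PARK → RUN
  read 'a': RUN → PARK
  read 'a': PARK → PARK
  read 'b': PARK → RUN
  read 'c': RUN → RUN
  end RUN, accepted
w3:
  start at HOLD
  read 'c': HOLD → WARM
  read 'c': WARM → RUN
  read 'b': RUN → HOLD
  read 'a': HOLD → HOLD
  read 'a': HOLD → HOLD
  read 'a': HOLD → HOLD
  end HOLD, rejected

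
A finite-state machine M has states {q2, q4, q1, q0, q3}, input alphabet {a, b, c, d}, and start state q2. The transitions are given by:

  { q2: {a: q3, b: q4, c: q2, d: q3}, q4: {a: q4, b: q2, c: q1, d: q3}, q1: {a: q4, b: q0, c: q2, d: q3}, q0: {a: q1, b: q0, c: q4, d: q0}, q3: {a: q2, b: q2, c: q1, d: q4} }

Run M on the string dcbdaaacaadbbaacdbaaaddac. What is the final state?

Trace: q2 -d-> q3 -c-> q1 -b-> q0 -d-> q0 -a-> q1 -a-> q4 -a-> q4 -c-> q1 -a-> q4 -a-> q4 -d-> q3 -b-> q2 -b-> q4 -a-> q4 -a-> q4 -c-> q1 -d-> q3 -b-> q2 -a-> q3 -a-> q2 -a-> q3 -d-> q4 -d-> q3 -a-> q2 -c-> q2

q2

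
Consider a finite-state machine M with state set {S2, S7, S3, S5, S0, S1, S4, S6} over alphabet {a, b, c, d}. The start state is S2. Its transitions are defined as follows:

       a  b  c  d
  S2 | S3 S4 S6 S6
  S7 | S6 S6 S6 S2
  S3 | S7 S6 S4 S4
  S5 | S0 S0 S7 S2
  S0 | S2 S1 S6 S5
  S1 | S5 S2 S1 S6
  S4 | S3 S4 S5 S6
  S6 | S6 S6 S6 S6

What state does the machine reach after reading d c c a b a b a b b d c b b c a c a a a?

start at S2
read 'd': S2 → S6
read 'c': S6 → S6
read 'c': S6 → S6
read 'a': S6 → S6
read 'b': S6 → S6
read 'a': S6 → S6
read 'b': S6 → S6
read 'a': S6 → S6
read 'b': S6 → S6
read 'b': S6 → S6
read 'd': S6 → S6
read 'c': S6 → S6
read 'b': S6 → S6
read 'b': S6 → S6
read 'c': S6 → S6
read 'a': S6 → S6
read 'c': S6 → S6
read 'a': S6 → S6
read 'a': S6 → S6
read 'a': S6 → S6

S6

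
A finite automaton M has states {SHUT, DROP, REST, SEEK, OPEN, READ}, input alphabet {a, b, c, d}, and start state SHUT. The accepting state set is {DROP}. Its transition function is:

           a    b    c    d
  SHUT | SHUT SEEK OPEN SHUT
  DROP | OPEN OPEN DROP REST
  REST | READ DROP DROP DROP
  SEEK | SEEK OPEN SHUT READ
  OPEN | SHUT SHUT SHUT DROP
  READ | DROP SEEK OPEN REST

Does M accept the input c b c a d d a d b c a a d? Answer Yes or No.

SHUT → OPEN → SHUT → OPEN → SHUT → SHUT → SHUT → SHUT → SHUT → SEEK → SHUT → SHUT → SHUT → SHUT
End state SHUT is not accepting.

No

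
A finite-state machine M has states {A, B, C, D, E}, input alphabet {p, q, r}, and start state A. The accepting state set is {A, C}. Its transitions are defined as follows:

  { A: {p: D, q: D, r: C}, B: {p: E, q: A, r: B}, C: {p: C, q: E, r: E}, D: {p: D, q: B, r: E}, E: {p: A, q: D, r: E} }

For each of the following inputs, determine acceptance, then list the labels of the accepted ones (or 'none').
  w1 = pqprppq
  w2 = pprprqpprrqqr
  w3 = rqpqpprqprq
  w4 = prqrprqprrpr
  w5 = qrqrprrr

w1: Trace: A -p-> D -q-> B -p-> E -r-> E -p-> A -p-> D -q-> B  → end B, rejected
w2: Trace: A -p-> D -p-> D -r-> E -p-> A -r-> C -q-> E -p-> A -p-> D -r-> E -r-> E -q-> D -q-> B -r-> B  → end B, rejected
w3: Trace: A -r-> C -q-> E -p-> A -q-> D -p-> D -p-> D -r-> E -q-> D -p-> D -r-> E -q-> D  → end D, rejected
w4: Trace: A -p-> D -r-> E -q-> D -r-> E -p-> A -r-> C -q-> E -p-> A -r-> C -r-> E -p-> A -r-> C  → end C, accepted
w5: Trace: A -q-> D -r-> E -q-> D -r-> E -p-> A -r-> C -r-> E -r-> E  → end E, rejected

w4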